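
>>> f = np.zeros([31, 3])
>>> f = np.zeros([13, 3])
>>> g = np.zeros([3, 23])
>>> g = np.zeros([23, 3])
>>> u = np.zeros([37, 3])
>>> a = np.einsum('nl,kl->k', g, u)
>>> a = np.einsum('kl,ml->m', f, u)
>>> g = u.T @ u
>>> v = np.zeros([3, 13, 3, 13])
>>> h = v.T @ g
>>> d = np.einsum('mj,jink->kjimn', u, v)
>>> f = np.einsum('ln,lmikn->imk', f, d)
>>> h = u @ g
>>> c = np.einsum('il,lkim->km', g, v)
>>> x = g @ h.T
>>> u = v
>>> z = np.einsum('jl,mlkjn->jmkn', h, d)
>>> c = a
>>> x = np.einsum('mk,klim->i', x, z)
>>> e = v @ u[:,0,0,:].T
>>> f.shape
(13, 3, 37)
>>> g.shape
(3, 3)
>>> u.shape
(3, 13, 3, 13)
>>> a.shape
(37,)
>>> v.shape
(3, 13, 3, 13)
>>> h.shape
(37, 3)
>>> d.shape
(13, 3, 13, 37, 3)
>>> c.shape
(37,)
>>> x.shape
(13,)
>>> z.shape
(37, 13, 13, 3)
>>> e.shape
(3, 13, 3, 3)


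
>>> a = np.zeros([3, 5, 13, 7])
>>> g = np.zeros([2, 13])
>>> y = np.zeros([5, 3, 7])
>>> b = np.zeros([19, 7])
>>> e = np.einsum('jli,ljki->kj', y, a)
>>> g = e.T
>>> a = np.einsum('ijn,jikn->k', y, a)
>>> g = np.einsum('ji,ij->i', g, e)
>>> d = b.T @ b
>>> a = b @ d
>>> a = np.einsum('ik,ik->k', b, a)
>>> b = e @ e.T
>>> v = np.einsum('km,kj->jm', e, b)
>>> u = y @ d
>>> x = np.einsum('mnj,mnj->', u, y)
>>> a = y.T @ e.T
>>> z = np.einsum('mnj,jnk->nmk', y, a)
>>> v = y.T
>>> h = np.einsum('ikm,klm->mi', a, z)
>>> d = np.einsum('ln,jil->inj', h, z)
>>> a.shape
(7, 3, 13)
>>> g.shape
(13,)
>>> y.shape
(5, 3, 7)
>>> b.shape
(13, 13)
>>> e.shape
(13, 5)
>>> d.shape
(5, 7, 3)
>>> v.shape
(7, 3, 5)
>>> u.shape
(5, 3, 7)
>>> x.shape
()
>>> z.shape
(3, 5, 13)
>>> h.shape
(13, 7)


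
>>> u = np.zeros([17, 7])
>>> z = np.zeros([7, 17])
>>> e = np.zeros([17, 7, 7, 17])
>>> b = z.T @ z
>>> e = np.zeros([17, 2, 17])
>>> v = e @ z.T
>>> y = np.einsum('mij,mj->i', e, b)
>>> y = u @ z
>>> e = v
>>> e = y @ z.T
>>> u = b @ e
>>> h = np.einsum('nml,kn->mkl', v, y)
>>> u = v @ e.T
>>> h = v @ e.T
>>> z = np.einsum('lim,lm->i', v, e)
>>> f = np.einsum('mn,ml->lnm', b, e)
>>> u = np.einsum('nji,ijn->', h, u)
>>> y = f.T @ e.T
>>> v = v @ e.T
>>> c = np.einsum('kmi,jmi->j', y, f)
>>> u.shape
()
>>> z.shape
(2,)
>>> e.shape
(17, 7)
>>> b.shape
(17, 17)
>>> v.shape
(17, 2, 17)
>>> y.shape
(17, 17, 17)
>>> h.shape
(17, 2, 17)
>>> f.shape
(7, 17, 17)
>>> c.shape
(7,)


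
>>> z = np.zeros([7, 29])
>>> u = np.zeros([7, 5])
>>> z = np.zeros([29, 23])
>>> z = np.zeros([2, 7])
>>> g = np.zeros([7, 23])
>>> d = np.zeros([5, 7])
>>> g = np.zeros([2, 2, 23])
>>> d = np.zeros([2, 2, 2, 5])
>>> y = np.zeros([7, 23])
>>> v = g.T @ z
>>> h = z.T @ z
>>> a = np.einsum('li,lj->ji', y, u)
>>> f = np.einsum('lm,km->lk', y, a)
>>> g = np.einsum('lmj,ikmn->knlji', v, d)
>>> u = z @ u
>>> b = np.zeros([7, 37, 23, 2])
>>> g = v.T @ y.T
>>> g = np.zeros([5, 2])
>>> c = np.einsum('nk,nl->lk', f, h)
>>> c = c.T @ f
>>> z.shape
(2, 7)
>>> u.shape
(2, 5)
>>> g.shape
(5, 2)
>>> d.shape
(2, 2, 2, 5)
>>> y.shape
(7, 23)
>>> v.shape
(23, 2, 7)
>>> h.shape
(7, 7)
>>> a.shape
(5, 23)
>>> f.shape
(7, 5)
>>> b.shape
(7, 37, 23, 2)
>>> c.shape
(5, 5)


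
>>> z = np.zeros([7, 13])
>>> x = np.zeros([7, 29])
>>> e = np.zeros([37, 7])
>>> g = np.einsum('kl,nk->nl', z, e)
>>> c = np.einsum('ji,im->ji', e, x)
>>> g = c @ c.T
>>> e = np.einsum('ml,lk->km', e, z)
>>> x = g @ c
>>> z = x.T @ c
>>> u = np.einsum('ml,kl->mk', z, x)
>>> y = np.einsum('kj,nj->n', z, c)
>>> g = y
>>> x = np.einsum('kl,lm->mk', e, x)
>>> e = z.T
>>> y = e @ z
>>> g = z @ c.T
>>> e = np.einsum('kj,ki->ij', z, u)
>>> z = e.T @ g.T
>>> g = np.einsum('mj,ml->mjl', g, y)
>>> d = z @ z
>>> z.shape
(7, 7)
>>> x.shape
(7, 13)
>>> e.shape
(37, 7)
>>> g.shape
(7, 37, 7)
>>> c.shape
(37, 7)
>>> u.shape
(7, 37)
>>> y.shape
(7, 7)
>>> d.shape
(7, 7)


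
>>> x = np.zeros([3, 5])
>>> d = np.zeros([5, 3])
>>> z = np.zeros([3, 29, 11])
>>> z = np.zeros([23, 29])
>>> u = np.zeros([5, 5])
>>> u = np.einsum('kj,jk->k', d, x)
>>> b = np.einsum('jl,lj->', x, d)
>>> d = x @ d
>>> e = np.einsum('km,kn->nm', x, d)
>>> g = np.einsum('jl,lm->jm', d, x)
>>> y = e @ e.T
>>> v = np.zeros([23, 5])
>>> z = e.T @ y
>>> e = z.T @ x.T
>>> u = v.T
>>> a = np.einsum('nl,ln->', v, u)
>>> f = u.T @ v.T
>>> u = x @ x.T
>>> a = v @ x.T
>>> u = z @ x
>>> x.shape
(3, 5)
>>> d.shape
(3, 3)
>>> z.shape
(5, 3)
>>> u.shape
(5, 5)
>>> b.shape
()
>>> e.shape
(3, 3)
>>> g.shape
(3, 5)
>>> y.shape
(3, 3)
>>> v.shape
(23, 5)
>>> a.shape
(23, 3)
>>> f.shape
(23, 23)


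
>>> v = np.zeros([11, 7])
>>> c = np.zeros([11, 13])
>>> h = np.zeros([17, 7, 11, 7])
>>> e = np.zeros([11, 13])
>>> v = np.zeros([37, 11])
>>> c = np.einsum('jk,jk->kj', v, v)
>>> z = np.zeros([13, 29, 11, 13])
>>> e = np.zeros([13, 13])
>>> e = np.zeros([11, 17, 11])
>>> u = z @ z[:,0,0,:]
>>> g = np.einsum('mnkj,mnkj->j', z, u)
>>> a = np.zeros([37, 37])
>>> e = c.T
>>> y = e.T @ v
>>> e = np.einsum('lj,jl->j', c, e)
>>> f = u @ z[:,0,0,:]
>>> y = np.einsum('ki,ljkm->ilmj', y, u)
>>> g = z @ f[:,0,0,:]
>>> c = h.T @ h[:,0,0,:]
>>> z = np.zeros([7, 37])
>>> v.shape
(37, 11)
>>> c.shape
(7, 11, 7, 7)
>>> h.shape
(17, 7, 11, 7)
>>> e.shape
(37,)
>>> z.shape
(7, 37)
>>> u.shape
(13, 29, 11, 13)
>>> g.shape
(13, 29, 11, 13)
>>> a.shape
(37, 37)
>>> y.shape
(11, 13, 13, 29)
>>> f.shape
(13, 29, 11, 13)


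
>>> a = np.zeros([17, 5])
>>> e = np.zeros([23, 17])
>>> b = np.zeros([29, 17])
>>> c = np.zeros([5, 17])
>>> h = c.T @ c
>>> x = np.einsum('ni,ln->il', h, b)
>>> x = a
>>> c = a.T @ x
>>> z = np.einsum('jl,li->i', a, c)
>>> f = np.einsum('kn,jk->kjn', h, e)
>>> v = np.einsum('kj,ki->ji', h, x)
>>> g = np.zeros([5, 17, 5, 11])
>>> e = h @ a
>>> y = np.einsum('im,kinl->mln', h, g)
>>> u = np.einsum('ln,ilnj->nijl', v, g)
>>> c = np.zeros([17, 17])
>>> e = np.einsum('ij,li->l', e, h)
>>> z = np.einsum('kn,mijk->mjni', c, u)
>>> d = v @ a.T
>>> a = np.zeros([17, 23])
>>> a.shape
(17, 23)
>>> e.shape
(17,)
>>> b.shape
(29, 17)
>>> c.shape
(17, 17)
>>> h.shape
(17, 17)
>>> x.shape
(17, 5)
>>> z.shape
(5, 11, 17, 5)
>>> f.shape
(17, 23, 17)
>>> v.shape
(17, 5)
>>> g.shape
(5, 17, 5, 11)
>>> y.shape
(17, 11, 5)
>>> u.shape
(5, 5, 11, 17)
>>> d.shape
(17, 17)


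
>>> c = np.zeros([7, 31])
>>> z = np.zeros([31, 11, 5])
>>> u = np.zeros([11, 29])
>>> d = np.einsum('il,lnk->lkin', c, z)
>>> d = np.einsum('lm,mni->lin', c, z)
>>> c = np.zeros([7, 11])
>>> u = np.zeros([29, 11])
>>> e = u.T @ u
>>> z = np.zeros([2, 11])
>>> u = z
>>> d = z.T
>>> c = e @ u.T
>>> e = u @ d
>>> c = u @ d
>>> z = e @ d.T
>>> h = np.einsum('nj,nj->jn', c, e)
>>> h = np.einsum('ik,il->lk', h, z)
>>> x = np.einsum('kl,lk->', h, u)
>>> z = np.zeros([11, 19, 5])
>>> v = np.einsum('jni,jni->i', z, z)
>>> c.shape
(2, 2)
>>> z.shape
(11, 19, 5)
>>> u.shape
(2, 11)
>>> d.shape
(11, 2)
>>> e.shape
(2, 2)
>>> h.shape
(11, 2)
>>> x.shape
()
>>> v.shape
(5,)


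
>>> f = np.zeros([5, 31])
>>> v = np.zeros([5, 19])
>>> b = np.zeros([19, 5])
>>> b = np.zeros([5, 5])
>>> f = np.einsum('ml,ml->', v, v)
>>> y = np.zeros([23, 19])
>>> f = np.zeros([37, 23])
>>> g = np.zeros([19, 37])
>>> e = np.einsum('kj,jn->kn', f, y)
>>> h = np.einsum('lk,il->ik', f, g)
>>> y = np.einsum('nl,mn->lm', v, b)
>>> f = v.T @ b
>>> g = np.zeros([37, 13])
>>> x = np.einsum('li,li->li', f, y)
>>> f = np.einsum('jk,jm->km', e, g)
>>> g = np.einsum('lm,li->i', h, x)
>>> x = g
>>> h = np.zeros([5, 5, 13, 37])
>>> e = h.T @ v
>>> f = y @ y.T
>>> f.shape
(19, 19)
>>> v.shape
(5, 19)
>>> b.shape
(5, 5)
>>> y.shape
(19, 5)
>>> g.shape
(5,)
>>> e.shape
(37, 13, 5, 19)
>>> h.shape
(5, 5, 13, 37)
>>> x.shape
(5,)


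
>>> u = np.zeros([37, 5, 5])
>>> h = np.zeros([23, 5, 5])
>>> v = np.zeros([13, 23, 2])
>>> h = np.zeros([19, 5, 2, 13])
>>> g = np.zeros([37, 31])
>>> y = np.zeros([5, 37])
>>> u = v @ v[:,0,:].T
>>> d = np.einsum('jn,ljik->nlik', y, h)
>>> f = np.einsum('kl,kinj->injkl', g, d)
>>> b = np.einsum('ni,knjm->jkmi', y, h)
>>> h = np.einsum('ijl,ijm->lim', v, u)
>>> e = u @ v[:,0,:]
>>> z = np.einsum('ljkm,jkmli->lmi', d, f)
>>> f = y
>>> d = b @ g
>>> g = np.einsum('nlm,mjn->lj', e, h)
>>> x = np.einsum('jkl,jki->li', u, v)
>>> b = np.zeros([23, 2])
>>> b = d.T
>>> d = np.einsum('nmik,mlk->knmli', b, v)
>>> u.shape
(13, 23, 13)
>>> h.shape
(2, 13, 13)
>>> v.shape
(13, 23, 2)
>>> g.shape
(23, 13)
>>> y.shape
(5, 37)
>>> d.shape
(2, 31, 13, 23, 19)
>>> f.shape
(5, 37)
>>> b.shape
(31, 13, 19, 2)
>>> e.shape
(13, 23, 2)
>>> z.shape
(37, 13, 31)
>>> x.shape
(13, 2)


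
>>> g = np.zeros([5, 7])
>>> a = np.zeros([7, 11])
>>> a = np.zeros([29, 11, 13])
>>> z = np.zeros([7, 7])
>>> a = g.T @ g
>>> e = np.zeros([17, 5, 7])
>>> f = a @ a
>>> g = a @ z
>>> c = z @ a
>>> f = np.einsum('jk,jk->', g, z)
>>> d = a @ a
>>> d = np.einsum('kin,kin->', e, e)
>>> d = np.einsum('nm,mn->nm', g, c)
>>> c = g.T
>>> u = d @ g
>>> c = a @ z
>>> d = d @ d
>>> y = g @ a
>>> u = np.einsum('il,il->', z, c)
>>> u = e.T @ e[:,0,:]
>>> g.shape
(7, 7)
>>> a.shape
(7, 7)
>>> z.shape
(7, 7)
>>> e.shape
(17, 5, 7)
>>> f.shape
()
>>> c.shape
(7, 7)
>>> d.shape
(7, 7)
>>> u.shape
(7, 5, 7)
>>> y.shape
(7, 7)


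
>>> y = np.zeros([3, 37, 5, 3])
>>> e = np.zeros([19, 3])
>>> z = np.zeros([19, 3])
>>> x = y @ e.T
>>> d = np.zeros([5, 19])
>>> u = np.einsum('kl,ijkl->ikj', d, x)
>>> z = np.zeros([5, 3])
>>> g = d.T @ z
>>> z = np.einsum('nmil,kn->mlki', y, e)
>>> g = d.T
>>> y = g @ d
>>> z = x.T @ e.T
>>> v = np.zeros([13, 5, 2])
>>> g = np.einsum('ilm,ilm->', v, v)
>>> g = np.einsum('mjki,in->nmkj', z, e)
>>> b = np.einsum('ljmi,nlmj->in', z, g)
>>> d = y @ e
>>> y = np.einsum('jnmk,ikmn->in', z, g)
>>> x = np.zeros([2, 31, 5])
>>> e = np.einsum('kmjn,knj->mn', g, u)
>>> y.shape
(3, 5)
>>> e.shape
(19, 5)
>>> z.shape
(19, 5, 37, 19)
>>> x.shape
(2, 31, 5)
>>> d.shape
(19, 3)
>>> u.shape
(3, 5, 37)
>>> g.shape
(3, 19, 37, 5)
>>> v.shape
(13, 5, 2)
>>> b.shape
(19, 3)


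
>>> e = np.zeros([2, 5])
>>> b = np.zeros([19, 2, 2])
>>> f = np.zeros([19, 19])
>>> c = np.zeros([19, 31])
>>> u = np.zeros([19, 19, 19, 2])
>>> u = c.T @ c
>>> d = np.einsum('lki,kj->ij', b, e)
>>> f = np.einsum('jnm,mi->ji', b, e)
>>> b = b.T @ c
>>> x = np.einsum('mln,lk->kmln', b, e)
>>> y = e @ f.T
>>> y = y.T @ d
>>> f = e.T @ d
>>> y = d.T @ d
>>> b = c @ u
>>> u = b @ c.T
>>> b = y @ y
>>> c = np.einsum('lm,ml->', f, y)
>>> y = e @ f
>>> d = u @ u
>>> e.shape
(2, 5)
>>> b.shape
(5, 5)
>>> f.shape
(5, 5)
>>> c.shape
()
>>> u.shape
(19, 19)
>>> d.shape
(19, 19)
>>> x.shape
(5, 2, 2, 31)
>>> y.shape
(2, 5)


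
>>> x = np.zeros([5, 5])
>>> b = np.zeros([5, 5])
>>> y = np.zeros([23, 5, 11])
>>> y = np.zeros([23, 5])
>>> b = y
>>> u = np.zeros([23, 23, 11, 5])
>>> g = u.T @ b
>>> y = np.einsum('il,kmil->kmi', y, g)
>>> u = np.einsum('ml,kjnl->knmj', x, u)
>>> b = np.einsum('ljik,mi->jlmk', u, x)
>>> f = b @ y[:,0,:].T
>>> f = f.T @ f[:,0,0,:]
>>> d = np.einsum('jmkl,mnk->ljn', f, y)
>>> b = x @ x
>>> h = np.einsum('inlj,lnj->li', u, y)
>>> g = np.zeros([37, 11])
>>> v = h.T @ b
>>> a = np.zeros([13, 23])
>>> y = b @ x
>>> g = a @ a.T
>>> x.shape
(5, 5)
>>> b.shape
(5, 5)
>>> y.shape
(5, 5)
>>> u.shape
(23, 11, 5, 23)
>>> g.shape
(13, 13)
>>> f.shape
(5, 5, 23, 5)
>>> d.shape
(5, 5, 11)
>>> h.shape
(5, 23)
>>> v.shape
(23, 5)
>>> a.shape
(13, 23)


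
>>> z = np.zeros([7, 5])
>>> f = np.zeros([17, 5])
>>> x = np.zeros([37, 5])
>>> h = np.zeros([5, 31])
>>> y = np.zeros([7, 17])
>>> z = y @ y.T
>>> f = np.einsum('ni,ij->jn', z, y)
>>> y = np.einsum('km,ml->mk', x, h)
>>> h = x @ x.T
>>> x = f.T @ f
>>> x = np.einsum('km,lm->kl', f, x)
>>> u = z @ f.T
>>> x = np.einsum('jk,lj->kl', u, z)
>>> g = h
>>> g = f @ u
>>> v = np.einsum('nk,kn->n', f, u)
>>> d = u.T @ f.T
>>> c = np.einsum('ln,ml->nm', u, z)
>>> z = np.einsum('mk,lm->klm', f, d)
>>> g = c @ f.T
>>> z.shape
(7, 17, 17)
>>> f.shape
(17, 7)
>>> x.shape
(17, 7)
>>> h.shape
(37, 37)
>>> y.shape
(5, 37)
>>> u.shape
(7, 17)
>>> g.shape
(17, 17)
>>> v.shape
(17,)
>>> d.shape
(17, 17)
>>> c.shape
(17, 7)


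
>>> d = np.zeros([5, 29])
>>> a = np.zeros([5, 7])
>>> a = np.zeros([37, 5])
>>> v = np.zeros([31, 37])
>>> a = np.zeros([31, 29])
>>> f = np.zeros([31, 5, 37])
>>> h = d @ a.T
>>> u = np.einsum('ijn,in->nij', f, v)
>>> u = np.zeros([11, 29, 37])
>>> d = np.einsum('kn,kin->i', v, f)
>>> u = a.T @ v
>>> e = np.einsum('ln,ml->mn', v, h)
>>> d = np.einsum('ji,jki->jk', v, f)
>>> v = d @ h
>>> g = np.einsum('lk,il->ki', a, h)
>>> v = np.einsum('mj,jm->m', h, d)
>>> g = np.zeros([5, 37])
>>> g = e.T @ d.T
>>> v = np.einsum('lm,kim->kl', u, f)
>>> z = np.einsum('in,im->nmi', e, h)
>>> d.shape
(31, 5)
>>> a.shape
(31, 29)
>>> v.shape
(31, 29)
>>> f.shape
(31, 5, 37)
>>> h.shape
(5, 31)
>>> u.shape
(29, 37)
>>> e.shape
(5, 37)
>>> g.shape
(37, 31)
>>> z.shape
(37, 31, 5)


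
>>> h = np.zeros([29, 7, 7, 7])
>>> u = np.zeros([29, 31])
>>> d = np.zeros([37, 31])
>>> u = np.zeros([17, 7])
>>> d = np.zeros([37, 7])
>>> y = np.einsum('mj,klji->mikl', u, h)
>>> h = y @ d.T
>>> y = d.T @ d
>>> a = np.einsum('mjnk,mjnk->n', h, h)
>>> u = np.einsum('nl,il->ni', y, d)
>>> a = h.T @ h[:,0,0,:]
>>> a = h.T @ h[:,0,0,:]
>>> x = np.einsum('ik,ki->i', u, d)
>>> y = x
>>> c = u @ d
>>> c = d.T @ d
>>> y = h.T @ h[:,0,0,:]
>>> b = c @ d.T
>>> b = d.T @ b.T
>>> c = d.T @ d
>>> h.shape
(17, 7, 29, 37)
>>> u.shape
(7, 37)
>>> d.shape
(37, 7)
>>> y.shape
(37, 29, 7, 37)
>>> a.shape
(37, 29, 7, 37)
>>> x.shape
(7,)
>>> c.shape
(7, 7)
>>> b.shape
(7, 7)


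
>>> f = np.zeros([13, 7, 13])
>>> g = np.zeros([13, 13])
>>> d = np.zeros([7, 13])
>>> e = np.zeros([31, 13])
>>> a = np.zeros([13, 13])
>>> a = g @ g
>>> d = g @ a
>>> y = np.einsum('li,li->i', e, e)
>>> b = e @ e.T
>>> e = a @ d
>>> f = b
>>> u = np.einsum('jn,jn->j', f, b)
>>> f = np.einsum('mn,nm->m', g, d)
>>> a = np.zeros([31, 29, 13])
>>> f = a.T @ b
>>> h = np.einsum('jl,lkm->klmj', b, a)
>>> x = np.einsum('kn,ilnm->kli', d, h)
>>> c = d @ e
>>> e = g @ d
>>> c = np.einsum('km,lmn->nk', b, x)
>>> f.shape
(13, 29, 31)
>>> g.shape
(13, 13)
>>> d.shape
(13, 13)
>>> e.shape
(13, 13)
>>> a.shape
(31, 29, 13)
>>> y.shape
(13,)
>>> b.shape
(31, 31)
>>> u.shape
(31,)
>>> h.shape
(29, 31, 13, 31)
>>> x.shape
(13, 31, 29)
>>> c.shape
(29, 31)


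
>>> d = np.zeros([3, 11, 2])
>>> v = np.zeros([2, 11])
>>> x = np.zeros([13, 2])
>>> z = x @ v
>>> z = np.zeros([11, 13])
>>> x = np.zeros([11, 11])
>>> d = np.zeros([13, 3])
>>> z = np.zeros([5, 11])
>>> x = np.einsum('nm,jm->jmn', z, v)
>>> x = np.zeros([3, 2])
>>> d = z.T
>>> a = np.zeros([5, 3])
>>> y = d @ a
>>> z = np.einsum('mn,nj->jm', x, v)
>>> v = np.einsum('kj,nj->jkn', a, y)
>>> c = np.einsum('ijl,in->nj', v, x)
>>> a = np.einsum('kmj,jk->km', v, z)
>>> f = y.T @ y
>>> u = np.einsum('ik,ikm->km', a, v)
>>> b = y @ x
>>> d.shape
(11, 5)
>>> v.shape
(3, 5, 11)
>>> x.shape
(3, 2)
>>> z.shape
(11, 3)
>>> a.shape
(3, 5)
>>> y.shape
(11, 3)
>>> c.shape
(2, 5)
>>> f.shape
(3, 3)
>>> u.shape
(5, 11)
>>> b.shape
(11, 2)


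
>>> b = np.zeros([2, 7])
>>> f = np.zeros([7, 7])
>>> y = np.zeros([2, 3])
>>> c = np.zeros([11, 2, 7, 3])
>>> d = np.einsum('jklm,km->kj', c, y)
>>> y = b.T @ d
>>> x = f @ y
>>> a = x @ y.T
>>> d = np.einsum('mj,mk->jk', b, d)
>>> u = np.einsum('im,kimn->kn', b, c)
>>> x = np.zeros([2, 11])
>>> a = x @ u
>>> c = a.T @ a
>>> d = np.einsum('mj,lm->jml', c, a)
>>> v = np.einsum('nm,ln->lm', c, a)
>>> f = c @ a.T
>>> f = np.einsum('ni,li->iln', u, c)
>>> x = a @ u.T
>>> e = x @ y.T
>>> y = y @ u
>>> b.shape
(2, 7)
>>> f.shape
(3, 3, 11)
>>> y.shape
(7, 3)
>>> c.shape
(3, 3)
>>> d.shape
(3, 3, 2)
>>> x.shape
(2, 11)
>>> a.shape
(2, 3)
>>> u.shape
(11, 3)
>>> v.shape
(2, 3)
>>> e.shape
(2, 7)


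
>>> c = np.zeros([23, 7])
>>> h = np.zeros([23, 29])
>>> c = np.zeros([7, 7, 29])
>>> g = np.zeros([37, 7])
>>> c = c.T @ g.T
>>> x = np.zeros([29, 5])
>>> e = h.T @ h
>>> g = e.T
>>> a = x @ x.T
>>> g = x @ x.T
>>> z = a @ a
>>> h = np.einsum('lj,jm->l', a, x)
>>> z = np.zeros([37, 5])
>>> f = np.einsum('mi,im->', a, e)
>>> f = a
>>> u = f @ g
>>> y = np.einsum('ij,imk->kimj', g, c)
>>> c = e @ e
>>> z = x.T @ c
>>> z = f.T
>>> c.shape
(29, 29)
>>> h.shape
(29,)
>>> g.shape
(29, 29)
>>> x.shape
(29, 5)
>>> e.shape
(29, 29)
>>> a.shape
(29, 29)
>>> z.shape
(29, 29)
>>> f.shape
(29, 29)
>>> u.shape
(29, 29)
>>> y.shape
(37, 29, 7, 29)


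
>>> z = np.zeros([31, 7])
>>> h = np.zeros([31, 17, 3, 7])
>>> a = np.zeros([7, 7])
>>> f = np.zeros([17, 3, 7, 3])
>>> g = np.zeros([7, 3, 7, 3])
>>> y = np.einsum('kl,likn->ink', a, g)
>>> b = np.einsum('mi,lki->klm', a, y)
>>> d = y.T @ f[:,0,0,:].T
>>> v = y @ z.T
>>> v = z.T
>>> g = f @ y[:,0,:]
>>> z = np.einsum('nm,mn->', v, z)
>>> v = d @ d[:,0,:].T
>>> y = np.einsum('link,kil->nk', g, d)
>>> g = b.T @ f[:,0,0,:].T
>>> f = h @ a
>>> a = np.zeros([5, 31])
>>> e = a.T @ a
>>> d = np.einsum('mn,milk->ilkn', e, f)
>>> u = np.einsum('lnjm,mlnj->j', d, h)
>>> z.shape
()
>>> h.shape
(31, 17, 3, 7)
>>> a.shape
(5, 31)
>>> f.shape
(31, 17, 3, 7)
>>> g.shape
(7, 3, 17)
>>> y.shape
(7, 7)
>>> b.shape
(3, 3, 7)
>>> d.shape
(17, 3, 7, 31)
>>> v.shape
(7, 3, 7)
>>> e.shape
(31, 31)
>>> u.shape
(7,)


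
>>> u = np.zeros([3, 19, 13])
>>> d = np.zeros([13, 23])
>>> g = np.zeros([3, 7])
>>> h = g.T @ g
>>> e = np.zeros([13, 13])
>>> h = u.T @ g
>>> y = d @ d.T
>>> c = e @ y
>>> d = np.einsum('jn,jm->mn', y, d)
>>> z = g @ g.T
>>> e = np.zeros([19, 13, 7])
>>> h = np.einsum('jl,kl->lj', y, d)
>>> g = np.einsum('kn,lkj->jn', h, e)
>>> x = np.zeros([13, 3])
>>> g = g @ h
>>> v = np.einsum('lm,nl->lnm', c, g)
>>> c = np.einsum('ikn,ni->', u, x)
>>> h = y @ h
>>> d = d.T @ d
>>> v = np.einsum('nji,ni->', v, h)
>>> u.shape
(3, 19, 13)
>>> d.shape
(13, 13)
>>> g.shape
(7, 13)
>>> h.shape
(13, 13)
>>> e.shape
(19, 13, 7)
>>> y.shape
(13, 13)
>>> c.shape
()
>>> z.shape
(3, 3)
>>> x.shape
(13, 3)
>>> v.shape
()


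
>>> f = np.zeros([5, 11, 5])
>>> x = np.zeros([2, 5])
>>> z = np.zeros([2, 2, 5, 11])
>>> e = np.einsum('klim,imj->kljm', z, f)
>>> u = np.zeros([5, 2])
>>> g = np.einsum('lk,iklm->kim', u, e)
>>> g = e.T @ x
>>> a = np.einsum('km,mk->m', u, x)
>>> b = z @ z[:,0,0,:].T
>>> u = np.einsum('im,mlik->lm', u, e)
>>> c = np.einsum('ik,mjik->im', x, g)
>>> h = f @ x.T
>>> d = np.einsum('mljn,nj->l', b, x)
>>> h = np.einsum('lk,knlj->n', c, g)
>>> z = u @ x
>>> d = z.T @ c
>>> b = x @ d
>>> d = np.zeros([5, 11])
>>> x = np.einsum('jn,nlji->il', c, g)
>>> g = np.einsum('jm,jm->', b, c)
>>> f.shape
(5, 11, 5)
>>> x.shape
(5, 5)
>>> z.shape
(2, 5)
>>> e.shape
(2, 2, 5, 11)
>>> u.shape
(2, 2)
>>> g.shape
()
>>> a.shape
(2,)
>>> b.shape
(2, 11)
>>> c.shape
(2, 11)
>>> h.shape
(5,)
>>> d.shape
(5, 11)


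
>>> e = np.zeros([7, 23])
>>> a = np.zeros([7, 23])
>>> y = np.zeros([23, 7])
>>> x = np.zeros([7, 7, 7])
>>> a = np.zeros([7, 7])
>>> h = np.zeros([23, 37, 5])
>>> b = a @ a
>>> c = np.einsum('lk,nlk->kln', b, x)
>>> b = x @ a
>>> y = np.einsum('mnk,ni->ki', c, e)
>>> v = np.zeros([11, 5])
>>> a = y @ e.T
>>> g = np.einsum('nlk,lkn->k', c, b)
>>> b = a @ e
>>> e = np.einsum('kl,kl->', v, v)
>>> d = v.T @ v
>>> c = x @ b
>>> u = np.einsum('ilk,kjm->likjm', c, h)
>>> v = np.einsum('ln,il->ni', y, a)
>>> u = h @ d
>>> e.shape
()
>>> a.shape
(7, 7)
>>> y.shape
(7, 23)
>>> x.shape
(7, 7, 7)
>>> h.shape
(23, 37, 5)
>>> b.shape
(7, 23)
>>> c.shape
(7, 7, 23)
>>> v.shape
(23, 7)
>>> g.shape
(7,)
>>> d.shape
(5, 5)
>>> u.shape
(23, 37, 5)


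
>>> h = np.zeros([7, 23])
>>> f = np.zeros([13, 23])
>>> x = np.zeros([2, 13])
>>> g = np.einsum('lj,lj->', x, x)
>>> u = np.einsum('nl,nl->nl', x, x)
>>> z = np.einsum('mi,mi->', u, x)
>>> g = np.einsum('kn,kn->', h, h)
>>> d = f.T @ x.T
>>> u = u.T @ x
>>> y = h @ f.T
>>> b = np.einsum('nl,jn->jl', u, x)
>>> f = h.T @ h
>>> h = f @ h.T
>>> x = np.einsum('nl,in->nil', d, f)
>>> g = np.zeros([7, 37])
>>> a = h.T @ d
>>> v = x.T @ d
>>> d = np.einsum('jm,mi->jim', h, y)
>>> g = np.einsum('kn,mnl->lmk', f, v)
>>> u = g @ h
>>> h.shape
(23, 7)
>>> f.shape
(23, 23)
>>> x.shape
(23, 23, 2)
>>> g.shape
(2, 2, 23)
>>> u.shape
(2, 2, 7)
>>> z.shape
()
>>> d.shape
(23, 13, 7)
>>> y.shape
(7, 13)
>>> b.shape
(2, 13)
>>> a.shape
(7, 2)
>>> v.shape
(2, 23, 2)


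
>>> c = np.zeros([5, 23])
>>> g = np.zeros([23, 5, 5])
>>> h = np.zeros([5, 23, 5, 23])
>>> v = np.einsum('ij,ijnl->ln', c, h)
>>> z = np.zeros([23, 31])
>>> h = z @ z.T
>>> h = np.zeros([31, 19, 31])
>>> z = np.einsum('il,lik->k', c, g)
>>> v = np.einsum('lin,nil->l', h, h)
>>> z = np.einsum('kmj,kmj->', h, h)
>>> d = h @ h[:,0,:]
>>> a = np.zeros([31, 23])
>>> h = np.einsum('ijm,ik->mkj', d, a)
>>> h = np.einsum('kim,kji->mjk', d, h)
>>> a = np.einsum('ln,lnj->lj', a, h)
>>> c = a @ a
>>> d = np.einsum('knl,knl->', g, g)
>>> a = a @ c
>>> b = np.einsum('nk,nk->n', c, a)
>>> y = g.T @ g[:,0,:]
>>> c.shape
(31, 31)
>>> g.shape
(23, 5, 5)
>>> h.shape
(31, 23, 31)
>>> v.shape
(31,)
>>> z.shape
()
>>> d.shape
()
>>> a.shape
(31, 31)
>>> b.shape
(31,)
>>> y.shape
(5, 5, 5)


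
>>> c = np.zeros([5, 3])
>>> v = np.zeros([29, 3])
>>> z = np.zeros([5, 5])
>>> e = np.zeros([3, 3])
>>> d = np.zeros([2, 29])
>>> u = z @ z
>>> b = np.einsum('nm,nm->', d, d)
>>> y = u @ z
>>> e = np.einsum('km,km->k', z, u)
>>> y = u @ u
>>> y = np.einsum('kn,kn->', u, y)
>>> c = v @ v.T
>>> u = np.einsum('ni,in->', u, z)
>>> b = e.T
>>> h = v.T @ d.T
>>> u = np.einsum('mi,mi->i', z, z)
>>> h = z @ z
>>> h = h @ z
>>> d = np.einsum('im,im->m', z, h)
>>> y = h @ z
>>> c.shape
(29, 29)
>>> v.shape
(29, 3)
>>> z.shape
(5, 5)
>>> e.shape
(5,)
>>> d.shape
(5,)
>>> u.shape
(5,)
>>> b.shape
(5,)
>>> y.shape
(5, 5)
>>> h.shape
(5, 5)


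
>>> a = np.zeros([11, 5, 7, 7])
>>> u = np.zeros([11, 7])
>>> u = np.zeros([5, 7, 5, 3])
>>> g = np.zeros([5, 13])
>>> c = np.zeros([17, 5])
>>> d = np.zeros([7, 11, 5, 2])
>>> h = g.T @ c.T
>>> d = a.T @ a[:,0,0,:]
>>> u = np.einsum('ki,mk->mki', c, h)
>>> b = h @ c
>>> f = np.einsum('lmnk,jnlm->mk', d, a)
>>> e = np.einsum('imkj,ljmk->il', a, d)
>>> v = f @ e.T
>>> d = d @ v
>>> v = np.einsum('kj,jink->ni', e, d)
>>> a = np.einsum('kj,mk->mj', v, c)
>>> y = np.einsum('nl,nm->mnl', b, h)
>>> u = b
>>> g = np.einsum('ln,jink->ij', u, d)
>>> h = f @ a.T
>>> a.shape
(17, 7)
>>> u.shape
(13, 5)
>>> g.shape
(7, 7)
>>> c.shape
(17, 5)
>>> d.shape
(7, 7, 5, 11)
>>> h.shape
(7, 17)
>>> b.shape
(13, 5)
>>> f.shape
(7, 7)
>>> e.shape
(11, 7)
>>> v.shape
(5, 7)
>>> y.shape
(17, 13, 5)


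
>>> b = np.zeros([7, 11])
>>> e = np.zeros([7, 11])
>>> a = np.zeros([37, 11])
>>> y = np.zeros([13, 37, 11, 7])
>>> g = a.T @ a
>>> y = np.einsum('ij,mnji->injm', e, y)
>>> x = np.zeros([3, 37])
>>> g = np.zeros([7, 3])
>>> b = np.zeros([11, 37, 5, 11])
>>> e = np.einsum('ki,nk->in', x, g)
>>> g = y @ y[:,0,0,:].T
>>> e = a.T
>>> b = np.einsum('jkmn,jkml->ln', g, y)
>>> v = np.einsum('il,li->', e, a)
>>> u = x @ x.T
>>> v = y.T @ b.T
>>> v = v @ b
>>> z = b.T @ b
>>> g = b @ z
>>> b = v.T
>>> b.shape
(7, 37, 11, 13)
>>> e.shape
(11, 37)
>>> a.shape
(37, 11)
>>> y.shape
(7, 37, 11, 13)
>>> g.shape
(13, 7)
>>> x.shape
(3, 37)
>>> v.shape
(13, 11, 37, 7)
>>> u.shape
(3, 3)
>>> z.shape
(7, 7)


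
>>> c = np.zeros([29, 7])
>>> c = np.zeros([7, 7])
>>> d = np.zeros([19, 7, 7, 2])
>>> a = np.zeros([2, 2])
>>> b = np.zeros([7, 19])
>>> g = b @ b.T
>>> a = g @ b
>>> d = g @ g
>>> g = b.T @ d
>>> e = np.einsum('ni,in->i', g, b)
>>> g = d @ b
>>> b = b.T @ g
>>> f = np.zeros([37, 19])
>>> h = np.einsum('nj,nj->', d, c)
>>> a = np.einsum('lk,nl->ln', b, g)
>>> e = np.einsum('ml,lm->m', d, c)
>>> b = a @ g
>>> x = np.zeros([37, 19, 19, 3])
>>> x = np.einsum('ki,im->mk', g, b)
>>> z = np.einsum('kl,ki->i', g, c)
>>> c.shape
(7, 7)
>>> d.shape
(7, 7)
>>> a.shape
(19, 7)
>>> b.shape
(19, 19)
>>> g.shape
(7, 19)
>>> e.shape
(7,)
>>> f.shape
(37, 19)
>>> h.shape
()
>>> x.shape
(19, 7)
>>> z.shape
(7,)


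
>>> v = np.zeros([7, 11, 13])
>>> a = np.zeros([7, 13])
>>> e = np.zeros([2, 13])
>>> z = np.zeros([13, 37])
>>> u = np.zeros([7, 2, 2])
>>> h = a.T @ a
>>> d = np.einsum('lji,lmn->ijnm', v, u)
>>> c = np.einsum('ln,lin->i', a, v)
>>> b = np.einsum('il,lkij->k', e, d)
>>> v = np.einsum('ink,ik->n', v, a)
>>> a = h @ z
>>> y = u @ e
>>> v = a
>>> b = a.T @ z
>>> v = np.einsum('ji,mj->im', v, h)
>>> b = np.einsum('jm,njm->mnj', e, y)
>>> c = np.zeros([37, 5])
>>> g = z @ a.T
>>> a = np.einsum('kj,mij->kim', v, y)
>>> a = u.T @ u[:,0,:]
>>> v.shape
(37, 13)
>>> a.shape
(2, 2, 2)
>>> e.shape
(2, 13)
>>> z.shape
(13, 37)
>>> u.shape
(7, 2, 2)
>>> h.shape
(13, 13)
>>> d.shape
(13, 11, 2, 2)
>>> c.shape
(37, 5)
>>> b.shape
(13, 7, 2)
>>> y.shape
(7, 2, 13)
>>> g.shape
(13, 13)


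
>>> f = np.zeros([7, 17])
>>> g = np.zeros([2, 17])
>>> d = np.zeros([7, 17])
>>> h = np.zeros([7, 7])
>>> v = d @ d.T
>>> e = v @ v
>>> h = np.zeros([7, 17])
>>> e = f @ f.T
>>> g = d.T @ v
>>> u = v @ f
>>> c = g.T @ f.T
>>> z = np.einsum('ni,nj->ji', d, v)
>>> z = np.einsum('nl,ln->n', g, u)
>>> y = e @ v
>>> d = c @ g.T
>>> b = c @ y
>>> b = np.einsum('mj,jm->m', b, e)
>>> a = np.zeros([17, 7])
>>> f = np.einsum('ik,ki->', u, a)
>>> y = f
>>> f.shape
()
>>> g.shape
(17, 7)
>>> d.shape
(7, 17)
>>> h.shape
(7, 17)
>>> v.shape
(7, 7)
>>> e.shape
(7, 7)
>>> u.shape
(7, 17)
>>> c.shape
(7, 7)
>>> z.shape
(17,)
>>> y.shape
()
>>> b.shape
(7,)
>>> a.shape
(17, 7)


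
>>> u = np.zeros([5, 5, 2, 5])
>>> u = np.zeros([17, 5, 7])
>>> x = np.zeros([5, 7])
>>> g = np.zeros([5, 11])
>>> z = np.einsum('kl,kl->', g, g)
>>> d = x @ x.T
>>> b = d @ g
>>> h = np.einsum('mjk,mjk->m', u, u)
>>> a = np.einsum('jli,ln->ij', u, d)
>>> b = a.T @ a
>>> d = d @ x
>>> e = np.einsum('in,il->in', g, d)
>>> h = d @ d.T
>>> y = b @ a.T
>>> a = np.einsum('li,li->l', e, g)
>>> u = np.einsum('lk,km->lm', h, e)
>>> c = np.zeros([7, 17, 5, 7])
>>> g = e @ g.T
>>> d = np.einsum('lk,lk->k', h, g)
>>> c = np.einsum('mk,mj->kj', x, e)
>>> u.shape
(5, 11)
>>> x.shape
(5, 7)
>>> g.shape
(5, 5)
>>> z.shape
()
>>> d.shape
(5,)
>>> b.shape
(17, 17)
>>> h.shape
(5, 5)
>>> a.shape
(5,)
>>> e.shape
(5, 11)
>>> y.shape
(17, 7)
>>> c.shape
(7, 11)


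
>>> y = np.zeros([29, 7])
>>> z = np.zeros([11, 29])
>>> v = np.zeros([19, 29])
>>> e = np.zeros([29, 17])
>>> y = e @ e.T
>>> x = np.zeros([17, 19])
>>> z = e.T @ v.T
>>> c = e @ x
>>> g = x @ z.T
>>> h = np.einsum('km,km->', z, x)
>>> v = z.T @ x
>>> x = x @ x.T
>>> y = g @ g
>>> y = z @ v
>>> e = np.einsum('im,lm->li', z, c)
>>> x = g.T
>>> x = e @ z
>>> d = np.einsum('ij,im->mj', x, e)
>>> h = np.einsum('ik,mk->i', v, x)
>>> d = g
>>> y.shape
(17, 19)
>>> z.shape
(17, 19)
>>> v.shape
(19, 19)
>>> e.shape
(29, 17)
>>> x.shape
(29, 19)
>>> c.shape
(29, 19)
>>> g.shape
(17, 17)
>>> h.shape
(19,)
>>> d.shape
(17, 17)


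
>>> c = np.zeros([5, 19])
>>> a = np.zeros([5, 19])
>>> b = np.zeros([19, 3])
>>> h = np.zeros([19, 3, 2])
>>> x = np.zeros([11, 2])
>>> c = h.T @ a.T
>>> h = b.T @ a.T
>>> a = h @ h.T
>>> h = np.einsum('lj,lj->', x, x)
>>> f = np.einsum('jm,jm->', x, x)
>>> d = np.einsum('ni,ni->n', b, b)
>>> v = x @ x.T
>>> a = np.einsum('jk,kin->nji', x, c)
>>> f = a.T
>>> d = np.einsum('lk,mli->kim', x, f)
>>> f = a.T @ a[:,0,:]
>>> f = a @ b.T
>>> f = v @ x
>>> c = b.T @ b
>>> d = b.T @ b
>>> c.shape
(3, 3)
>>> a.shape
(5, 11, 3)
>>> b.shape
(19, 3)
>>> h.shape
()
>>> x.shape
(11, 2)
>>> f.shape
(11, 2)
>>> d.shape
(3, 3)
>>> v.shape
(11, 11)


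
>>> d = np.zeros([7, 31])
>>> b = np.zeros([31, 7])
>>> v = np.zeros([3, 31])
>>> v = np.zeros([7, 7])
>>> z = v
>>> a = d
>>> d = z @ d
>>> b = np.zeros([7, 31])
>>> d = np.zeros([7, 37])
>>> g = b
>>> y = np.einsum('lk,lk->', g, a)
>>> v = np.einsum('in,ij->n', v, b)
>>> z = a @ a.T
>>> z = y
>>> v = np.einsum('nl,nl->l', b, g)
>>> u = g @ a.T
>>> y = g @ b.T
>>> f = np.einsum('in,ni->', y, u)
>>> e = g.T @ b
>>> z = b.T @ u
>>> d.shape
(7, 37)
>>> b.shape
(7, 31)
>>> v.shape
(31,)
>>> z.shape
(31, 7)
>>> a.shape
(7, 31)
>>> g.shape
(7, 31)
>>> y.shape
(7, 7)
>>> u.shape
(7, 7)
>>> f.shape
()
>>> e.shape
(31, 31)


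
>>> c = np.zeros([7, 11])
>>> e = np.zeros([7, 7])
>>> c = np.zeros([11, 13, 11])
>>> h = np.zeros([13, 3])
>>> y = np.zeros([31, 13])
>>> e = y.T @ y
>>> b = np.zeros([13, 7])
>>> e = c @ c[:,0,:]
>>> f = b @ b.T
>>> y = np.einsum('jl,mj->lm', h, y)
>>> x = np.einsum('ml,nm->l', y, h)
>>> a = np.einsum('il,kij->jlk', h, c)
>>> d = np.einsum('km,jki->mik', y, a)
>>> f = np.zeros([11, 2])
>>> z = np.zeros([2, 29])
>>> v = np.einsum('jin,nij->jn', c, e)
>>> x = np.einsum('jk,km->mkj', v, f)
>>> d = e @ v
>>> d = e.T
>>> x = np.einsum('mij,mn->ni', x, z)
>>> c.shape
(11, 13, 11)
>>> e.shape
(11, 13, 11)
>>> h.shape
(13, 3)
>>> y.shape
(3, 31)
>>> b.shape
(13, 7)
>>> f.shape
(11, 2)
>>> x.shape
(29, 11)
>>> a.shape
(11, 3, 11)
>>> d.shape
(11, 13, 11)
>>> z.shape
(2, 29)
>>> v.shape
(11, 11)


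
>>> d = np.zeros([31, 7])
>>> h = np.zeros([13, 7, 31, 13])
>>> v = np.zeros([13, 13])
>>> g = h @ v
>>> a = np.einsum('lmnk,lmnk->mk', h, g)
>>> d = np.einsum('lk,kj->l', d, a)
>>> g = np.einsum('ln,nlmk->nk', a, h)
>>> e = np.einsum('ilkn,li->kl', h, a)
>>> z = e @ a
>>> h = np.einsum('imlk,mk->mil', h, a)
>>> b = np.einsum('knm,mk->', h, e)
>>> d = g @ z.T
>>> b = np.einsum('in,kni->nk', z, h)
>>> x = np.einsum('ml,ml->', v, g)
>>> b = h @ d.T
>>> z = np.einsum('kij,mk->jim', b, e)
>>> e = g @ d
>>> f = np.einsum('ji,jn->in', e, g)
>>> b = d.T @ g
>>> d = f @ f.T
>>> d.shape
(31, 31)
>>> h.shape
(7, 13, 31)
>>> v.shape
(13, 13)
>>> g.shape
(13, 13)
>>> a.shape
(7, 13)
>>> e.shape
(13, 31)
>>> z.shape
(13, 13, 31)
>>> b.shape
(31, 13)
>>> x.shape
()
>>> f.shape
(31, 13)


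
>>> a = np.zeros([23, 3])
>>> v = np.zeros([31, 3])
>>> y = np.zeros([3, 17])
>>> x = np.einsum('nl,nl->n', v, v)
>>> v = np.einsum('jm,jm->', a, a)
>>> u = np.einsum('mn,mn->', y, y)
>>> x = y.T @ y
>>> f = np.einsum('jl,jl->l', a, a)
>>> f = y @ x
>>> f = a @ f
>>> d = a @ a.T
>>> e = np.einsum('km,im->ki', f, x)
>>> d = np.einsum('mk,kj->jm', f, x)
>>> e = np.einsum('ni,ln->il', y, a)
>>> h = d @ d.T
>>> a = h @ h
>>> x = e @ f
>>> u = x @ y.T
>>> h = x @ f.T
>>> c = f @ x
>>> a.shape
(17, 17)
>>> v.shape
()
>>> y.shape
(3, 17)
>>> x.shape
(17, 17)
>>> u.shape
(17, 3)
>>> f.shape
(23, 17)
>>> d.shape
(17, 23)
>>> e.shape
(17, 23)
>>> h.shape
(17, 23)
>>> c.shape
(23, 17)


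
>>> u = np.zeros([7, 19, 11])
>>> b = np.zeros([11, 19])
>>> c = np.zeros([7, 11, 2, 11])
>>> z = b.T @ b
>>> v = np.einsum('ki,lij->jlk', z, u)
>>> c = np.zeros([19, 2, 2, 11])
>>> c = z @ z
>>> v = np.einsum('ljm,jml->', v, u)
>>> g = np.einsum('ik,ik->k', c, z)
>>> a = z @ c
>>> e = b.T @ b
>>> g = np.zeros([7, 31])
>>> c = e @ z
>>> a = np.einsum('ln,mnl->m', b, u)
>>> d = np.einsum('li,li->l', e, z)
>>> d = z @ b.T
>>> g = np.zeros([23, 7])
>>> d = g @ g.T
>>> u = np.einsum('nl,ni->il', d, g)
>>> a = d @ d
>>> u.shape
(7, 23)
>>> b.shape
(11, 19)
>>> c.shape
(19, 19)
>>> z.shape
(19, 19)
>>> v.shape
()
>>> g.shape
(23, 7)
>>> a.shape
(23, 23)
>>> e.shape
(19, 19)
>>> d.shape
(23, 23)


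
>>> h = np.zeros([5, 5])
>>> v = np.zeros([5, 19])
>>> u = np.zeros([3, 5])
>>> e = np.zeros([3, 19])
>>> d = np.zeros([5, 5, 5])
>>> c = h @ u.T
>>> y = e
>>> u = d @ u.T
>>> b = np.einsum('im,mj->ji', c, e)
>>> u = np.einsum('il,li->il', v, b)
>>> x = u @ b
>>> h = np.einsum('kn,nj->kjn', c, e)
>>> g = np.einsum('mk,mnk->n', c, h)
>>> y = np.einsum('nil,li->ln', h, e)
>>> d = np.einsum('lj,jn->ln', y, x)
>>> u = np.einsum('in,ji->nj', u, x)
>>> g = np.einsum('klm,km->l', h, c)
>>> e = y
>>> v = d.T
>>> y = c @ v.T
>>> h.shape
(5, 19, 3)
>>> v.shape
(5, 3)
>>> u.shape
(19, 5)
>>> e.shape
(3, 5)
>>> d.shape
(3, 5)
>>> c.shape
(5, 3)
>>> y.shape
(5, 5)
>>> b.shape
(19, 5)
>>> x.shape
(5, 5)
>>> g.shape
(19,)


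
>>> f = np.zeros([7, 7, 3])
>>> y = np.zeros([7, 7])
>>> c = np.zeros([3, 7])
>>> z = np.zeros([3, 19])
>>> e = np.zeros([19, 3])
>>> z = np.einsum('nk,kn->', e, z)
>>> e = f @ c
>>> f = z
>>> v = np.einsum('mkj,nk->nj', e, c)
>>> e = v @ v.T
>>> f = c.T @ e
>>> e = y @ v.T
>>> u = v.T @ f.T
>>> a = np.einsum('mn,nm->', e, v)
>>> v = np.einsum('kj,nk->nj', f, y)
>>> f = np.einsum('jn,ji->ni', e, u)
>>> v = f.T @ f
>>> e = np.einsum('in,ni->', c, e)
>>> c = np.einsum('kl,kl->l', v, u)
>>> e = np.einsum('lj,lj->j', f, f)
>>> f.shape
(3, 7)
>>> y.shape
(7, 7)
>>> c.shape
(7,)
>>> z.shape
()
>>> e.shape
(7,)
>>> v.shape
(7, 7)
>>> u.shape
(7, 7)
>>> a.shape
()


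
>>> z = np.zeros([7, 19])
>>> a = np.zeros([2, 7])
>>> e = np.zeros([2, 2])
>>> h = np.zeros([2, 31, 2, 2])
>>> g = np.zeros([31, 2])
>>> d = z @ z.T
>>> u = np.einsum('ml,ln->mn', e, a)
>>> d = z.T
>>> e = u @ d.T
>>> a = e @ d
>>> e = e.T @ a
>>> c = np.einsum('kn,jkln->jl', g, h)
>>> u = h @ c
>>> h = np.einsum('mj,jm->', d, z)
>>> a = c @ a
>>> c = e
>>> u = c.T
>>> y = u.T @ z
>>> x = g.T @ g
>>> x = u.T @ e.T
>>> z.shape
(7, 19)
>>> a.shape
(2, 7)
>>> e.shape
(19, 7)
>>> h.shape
()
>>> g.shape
(31, 2)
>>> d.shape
(19, 7)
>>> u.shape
(7, 19)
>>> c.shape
(19, 7)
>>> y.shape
(19, 19)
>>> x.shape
(19, 19)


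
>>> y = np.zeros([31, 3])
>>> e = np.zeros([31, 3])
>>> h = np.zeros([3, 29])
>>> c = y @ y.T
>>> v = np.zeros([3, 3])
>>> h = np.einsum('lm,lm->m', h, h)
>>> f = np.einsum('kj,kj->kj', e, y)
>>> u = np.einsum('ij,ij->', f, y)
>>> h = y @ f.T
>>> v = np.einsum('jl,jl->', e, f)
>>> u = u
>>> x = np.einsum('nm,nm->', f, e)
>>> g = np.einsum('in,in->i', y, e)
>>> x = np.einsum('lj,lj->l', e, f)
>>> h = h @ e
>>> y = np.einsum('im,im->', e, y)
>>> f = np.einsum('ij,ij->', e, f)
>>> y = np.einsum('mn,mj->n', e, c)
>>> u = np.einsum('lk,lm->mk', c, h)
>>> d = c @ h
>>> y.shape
(3,)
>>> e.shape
(31, 3)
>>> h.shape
(31, 3)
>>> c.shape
(31, 31)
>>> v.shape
()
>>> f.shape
()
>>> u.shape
(3, 31)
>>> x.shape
(31,)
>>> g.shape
(31,)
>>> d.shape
(31, 3)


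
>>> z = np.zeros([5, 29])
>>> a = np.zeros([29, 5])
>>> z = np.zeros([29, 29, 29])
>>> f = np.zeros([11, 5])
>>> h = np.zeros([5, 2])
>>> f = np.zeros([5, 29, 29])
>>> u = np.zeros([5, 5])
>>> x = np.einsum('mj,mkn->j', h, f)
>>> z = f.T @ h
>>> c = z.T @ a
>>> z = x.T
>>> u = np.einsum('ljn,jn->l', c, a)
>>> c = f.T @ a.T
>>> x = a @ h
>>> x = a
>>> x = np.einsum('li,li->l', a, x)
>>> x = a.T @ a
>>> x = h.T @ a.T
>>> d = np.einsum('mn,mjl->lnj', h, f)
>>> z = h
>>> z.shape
(5, 2)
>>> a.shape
(29, 5)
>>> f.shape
(5, 29, 29)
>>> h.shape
(5, 2)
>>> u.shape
(2,)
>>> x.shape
(2, 29)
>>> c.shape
(29, 29, 29)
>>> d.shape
(29, 2, 29)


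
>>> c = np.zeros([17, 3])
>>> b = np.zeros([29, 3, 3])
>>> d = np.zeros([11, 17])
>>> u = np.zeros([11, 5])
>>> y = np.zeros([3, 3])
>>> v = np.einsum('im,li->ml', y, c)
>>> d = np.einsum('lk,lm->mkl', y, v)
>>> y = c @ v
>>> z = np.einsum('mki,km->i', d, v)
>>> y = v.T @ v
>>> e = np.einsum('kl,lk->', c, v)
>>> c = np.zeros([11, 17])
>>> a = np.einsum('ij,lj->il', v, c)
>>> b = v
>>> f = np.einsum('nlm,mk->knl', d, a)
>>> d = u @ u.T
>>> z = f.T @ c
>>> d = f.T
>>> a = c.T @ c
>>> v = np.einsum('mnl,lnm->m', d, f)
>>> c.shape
(11, 17)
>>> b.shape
(3, 17)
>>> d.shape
(3, 17, 11)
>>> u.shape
(11, 5)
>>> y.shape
(17, 17)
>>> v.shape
(3,)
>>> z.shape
(3, 17, 17)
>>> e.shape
()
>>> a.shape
(17, 17)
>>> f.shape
(11, 17, 3)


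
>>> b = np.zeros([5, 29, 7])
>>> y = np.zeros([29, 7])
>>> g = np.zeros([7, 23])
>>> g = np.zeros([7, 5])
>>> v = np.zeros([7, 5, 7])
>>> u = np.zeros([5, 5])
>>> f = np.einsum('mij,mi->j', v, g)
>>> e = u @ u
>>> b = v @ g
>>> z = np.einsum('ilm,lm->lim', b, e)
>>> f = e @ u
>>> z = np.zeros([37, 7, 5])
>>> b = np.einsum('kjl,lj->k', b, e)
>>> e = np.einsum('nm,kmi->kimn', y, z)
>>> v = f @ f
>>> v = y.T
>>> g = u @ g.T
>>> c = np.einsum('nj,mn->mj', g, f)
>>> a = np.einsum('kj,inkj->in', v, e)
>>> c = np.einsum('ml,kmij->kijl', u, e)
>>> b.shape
(7,)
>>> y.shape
(29, 7)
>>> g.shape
(5, 7)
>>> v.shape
(7, 29)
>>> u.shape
(5, 5)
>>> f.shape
(5, 5)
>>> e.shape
(37, 5, 7, 29)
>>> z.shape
(37, 7, 5)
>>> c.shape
(37, 7, 29, 5)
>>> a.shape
(37, 5)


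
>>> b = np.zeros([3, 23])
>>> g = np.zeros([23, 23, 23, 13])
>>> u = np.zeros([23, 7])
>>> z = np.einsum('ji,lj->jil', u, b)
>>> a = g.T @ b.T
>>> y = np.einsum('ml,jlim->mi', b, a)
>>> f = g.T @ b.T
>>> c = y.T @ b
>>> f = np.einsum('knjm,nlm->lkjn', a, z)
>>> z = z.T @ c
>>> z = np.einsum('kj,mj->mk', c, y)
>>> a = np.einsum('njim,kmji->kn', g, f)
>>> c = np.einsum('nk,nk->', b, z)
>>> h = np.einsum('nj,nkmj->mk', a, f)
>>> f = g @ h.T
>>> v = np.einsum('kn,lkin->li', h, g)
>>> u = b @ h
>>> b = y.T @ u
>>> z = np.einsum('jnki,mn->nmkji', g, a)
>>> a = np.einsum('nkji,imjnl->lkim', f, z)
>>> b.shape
(23, 13)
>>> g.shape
(23, 23, 23, 13)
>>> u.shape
(3, 13)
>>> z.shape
(23, 7, 23, 23, 13)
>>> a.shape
(13, 23, 23, 7)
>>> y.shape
(3, 23)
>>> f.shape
(23, 23, 23, 23)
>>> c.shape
()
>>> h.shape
(23, 13)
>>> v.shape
(23, 23)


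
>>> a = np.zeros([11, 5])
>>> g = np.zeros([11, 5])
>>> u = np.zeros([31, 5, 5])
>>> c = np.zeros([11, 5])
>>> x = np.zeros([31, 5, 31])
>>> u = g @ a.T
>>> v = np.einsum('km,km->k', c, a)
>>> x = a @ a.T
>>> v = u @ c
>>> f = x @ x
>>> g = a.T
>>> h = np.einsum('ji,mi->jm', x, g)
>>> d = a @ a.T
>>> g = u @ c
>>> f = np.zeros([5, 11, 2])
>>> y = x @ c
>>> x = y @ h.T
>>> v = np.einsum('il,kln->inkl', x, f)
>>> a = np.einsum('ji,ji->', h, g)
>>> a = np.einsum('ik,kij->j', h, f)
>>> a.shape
(2,)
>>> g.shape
(11, 5)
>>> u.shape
(11, 11)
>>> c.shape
(11, 5)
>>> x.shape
(11, 11)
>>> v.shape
(11, 2, 5, 11)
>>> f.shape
(5, 11, 2)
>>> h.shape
(11, 5)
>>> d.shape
(11, 11)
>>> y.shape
(11, 5)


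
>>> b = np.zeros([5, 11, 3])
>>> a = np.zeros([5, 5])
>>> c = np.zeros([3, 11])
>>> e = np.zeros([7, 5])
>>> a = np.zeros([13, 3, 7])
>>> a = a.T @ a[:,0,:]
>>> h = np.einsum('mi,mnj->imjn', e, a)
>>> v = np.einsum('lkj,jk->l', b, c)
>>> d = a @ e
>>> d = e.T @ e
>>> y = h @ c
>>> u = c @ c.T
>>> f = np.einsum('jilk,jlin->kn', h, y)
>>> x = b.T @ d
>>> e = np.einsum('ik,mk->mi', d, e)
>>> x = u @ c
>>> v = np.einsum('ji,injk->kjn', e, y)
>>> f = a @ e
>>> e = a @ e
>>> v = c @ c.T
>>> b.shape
(5, 11, 3)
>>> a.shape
(7, 3, 7)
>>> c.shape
(3, 11)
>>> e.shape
(7, 3, 5)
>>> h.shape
(5, 7, 7, 3)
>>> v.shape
(3, 3)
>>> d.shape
(5, 5)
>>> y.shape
(5, 7, 7, 11)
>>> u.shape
(3, 3)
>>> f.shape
(7, 3, 5)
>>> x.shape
(3, 11)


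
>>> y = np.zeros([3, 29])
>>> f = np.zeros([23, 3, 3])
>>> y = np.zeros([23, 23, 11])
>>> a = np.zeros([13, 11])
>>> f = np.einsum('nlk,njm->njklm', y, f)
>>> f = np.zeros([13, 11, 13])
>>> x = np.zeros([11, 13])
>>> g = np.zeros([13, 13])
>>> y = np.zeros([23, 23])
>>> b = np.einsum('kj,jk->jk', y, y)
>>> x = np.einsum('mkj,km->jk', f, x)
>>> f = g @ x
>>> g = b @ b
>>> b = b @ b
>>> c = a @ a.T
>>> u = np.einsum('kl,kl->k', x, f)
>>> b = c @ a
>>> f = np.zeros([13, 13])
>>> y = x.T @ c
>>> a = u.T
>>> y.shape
(11, 13)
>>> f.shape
(13, 13)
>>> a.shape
(13,)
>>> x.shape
(13, 11)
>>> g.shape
(23, 23)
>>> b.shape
(13, 11)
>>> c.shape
(13, 13)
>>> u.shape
(13,)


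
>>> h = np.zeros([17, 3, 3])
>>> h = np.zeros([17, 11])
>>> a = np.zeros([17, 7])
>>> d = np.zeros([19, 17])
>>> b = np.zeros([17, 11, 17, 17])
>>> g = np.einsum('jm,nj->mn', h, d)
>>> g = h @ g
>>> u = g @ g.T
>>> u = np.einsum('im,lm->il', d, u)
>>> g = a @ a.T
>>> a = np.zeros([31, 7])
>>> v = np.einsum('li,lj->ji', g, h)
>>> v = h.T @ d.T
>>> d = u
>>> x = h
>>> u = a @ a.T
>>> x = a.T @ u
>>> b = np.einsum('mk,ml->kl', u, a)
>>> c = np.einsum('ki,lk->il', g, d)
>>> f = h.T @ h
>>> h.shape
(17, 11)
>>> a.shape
(31, 7)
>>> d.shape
(19, 17)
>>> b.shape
(31, 7)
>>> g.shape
(17, 17)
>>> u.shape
(31, 31)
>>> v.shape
(11, 19)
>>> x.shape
(7, 31)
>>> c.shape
(17, 19)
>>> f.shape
(11, 11)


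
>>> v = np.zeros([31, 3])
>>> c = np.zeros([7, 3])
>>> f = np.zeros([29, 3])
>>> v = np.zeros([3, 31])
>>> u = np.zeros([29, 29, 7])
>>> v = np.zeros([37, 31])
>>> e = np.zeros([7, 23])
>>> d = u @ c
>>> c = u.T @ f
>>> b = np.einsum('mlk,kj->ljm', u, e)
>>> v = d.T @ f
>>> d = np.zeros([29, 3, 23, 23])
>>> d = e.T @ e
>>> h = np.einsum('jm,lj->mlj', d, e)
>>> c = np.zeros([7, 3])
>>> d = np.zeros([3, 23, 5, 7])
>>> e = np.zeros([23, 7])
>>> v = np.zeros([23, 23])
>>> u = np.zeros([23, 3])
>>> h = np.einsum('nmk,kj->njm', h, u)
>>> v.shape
(23, 23)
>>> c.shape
(7, 3)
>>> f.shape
(29, 3)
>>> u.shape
(23, 3)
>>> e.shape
(23, 7)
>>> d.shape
(3, 23, 5, 7)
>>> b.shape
(29, 23, 29)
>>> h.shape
(23, 3, 7)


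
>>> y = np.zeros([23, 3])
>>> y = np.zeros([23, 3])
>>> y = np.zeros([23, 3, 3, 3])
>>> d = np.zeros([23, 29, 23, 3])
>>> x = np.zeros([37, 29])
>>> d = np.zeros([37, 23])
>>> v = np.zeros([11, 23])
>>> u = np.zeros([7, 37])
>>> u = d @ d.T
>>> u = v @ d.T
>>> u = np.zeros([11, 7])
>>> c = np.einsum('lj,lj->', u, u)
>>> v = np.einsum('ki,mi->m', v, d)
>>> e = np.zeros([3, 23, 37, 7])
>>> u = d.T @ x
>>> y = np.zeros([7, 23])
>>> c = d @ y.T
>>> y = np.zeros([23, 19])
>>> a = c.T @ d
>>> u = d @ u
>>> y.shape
(23, 19)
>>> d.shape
(37, 23)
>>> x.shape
(37, 29)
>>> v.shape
(37,)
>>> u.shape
(37, 29)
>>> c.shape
(37, 7)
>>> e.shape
(3, 23, 37, 7)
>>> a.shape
(7, 23)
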